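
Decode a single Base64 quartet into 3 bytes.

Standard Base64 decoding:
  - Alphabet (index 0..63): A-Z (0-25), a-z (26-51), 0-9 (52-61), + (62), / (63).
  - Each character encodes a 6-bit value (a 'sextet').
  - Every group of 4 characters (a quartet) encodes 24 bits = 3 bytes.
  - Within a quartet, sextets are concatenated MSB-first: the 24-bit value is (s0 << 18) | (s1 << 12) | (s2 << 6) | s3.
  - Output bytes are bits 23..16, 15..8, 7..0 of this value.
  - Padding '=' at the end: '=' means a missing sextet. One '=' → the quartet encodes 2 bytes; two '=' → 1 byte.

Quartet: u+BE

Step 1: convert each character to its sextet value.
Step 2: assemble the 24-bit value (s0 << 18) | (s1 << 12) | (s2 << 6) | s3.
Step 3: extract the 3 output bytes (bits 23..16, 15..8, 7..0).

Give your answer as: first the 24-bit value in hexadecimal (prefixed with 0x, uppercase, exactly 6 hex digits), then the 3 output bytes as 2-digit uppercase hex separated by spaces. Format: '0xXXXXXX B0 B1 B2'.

Sextets: u=46, +=62, B=1, E=4
24-bit: (46<<18) | (62<<12) | (1<<6) | 4
      = 0xB80000 | 0x03E000 | 0x000040 | 0x000004
      = 0xBBE044
Bytes: (v>>16)&0xFF=BB, (v>>8)&0xFF=E0, v&0xFF=44

Answer: 0xBBE044 BB E0 44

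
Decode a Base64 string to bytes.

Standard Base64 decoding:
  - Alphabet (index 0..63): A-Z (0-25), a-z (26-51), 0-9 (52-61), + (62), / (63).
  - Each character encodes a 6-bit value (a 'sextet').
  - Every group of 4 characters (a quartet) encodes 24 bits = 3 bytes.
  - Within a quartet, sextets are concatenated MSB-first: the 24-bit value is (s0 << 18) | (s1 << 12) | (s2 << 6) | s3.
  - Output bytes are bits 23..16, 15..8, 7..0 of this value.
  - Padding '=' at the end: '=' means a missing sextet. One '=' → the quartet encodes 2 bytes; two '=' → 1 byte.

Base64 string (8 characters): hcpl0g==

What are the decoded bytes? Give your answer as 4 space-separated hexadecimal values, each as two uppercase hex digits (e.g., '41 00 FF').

After char 0 ('h'=33): chars_in_quartet=1 acc=0x21 bytes_emitted=0
After char 1 ('c'=28): chars_in_quartet=2 acc=0x85C bytes_emitted=0
After char 2 ('p'=41): chars_in_quartet=3 acc=0x21729 bytes_emitted=0
After char 3 ('l'=37): chars_in_quartet=4 acc=0x85CA65 -> emit 85 CA 65, reset; bytes_emitted=3
After char 4 ('0'=52): chars_in_quartet=1 acc=0x34 bytes_emitted=3
After char 5 ('g'=32): chars_in_quartet=2 acc=0xD20 bytes_emitted=3
Padding '==': partial quartet acc=0xD20 -> emit D2; bytes_emitted=4

Answer: 85 CA 65 D2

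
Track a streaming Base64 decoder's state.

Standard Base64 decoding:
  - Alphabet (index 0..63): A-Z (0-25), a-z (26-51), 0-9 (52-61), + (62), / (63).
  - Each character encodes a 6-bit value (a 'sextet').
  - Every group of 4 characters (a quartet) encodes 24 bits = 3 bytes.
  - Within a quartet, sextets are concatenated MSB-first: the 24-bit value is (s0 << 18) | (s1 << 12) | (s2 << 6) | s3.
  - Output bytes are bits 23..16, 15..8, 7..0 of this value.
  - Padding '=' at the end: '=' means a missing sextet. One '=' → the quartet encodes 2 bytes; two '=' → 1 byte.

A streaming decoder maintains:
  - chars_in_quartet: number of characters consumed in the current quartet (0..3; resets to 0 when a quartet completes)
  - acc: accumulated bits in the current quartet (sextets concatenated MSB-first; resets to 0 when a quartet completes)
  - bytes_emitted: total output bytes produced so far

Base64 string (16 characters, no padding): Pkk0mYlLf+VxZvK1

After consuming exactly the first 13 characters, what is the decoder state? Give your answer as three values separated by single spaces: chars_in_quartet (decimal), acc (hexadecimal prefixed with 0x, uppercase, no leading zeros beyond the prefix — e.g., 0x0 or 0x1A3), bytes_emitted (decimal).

After char 0 ('P'=15): chars_in_quartet=1 acc=0xF bytes_emitted=0
After char 1 ('k'=36): chars_in_quartet=2 acc=0x3E4 bytes_emitted=0
After char 2 ('k'=36): chars_in_quartet=3 acc=0xF924 bytes_emitted=0
After char 3 ('0'=52): chars_in_quartet=4 acc=0x3E4934 -> emit 3E 49 34, reset; bytes_emitted=3
After char 4 ('m'=38): chars_in_quartet=1 acc=0x26 bytes_emitted=3
After char 5 ('Y'=24): chars_in_quartet=2 acc=0x998 bytes_emitted=3
After char 6 ('l'=37): chars_in_quartet=3 acc=0x26625 bytes_emitted=3
After char 7 ('L'=11): chars_in_quartet=4 acc=0x99894B -> emit 99 89 4B, reset; bytes_emitted=6
After char 8 ('f'=31): chars_in_quartet=1 acc=0x1F bytes_emitted=6
After char 9 ('+'=62): chars_in_quartet=2 acc=0x7FE bytes_emitted=6
After char 10 ('V'=21): chars_in_quartet=3 acc=0x1FF95 bytes_emitted=6
After char 11 ('x'=49): chars_in_quartet=4 acc=0x7FE571 -> emit 7F E5 71, reset; bytes_emitted=9
After char 12 ('Z'=25): chars_in_quartet=1 acc=0x19 bytes_emitted=9

Answer: 1 0x19 9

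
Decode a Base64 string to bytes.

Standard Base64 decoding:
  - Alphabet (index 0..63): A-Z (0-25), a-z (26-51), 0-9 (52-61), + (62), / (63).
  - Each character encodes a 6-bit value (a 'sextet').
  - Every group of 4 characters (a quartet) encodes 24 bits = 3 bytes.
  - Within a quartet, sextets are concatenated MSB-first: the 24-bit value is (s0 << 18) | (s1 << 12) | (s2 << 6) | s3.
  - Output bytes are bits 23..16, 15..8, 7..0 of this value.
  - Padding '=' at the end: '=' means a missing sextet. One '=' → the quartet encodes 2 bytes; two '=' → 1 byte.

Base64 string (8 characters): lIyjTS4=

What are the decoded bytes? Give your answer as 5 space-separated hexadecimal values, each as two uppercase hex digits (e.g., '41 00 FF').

After char 0 ('l'=37): chars_in_quartet=1 acc=0x25 bytes_emitted=0
After char 1 ('I'=8): chars_in_quartet=2 acc=0x948 bytes_emitted=0
After char 2 ('y'=50): chars_in_quartet=3 acc=0x25232 bytes_emitted=0
After char 3 ('j'=35): chars_in_quartet=4 acc=0x948CA3 -> emit 94 8C A3, reset; bytes_emitted=3
After char 4 ('T'=19): chars_in_quartet=1 acc=0x13 bytes_emitted=3
After char 5 ('S'=18): chars_in_quartet=2 acc=0x4D2 bytes_emitted=3
After char 6 ('4'=56): chars_in_quartet=3 acc=0x134B8 bytes_emitted=3
Padding '=': partial quartet acc=0x134B8 -> emit 4D 2E; bytes_emitted=5

Answer: 94 8C A3 4D 2E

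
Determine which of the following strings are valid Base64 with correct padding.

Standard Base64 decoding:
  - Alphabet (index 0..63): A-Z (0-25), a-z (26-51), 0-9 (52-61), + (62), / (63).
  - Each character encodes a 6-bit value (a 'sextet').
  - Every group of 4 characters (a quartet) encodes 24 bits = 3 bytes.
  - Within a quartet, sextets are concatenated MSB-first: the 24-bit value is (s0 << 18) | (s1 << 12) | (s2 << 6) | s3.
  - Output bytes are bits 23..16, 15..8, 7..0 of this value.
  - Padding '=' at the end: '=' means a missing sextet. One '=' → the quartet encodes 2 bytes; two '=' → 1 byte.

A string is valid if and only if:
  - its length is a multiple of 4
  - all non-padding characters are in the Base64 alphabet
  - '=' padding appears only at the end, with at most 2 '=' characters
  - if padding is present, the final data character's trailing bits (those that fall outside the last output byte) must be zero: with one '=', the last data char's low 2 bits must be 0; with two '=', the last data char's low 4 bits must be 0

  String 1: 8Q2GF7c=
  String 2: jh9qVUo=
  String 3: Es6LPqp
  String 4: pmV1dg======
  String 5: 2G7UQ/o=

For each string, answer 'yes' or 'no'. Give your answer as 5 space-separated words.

String 1: '8Q2GF7c=' → valid
String 2: 'jh9qVUo=' → valid
String 3: 'Es6LPqp' → invalid (len=7 not mult of 4)
String 4: 'pmV1dg======' → invalid (6 pad chars (max 2))
String 5: '2G7UQ/o=' → valid

Answer: yes yes no no yes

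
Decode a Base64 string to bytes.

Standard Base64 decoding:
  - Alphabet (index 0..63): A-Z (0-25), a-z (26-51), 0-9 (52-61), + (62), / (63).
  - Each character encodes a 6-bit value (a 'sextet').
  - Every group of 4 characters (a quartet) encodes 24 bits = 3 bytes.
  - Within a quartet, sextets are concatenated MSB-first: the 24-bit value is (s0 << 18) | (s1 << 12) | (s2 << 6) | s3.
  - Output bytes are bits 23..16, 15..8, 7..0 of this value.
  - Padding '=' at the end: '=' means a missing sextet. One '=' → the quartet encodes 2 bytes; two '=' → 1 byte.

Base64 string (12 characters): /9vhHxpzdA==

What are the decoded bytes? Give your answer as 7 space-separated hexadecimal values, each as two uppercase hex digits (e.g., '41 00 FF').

Answer: FF DB E1 1F 1A 73 74

Derivation:
After char 0 ('/'=63): chars_in_quartet=1 acc=0x3F bytes_emitted=0
After char 1 ('9'=61): chars_in_quartet=2 acc=0xFFD bytes_emitted=0
After char 2 ('v'=47): chars_in_quartet=3 acc=0x3FF6F bytes_emitted=0
After char 3 ('h'=33): chars_in_quartet=4 acc=0xFFDBE1 -> emit FF DB E1, reset; bytes_emitted=3
After char 4 ('H'=7): chars_in_quartet=1 acc=0x7 bytes_emitted=3
After char 5 ('x'=49): chars_in_quartet=2 acc=0x1F1 bytes_emitted=3
After char 6 ('p'=41): chars_in_quartet=3 acc=0x7C69 bytes_emitted=3
After char 7 ('z'=51): chars_in_quartet=4 acc=0x1F1A73 -> emit 1F 1A 73, reset; bytes_emitted=6
After char 8 ('d'=29): chars_in_quartet=1 acc=0x1D bytes_emitted=6
After char 9 ('A'=0): chars_in_quartet=2 acc=0x740 bytes_emitted=6
Padding '==': partial quartet acc=0x740 -> emit 74; bytes_emitted=7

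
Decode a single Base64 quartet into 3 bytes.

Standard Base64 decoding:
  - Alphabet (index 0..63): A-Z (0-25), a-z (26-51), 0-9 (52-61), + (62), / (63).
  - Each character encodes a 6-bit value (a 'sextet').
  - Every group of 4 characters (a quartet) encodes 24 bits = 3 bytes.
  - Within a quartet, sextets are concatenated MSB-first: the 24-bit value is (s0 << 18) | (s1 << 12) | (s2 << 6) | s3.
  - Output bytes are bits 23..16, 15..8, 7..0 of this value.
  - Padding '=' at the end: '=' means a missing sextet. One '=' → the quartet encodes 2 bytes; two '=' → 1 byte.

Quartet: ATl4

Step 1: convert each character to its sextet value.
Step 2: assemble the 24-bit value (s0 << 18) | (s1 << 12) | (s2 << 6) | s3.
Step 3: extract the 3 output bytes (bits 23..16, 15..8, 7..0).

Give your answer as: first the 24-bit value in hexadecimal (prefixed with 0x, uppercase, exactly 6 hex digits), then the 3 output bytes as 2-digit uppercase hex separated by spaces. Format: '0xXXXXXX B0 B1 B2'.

Sextets: A=0, T=19, l=37, 4=56
24-bit: (0<<18) | (19<<12) | (37<<6) | 56
      = 0x000000 | 0x013000 | 0x000940 | 0x000038
      = 0x013978
Bytes: (v>>16)&0xFF=01, (v>>8)&0xFF=39, v&0xFF=78

Answer: 0x013978 01 39 78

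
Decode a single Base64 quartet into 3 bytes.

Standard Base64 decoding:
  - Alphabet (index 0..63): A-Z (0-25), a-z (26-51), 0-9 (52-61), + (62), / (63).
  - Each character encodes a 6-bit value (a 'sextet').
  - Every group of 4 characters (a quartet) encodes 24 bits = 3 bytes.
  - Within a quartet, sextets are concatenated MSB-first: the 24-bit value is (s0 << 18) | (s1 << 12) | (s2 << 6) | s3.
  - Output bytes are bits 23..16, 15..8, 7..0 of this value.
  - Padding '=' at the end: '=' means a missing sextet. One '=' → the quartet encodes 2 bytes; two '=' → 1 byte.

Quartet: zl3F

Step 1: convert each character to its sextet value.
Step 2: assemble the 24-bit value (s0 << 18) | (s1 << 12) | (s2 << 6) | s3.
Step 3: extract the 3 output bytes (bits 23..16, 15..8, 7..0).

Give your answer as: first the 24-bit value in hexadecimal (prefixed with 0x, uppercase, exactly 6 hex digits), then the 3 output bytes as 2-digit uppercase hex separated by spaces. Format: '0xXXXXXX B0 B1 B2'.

Answer: 0xCE5DC5 CE 5D C5

Derivation:
Sextets: z=51, l=37, 3=55, F=5
24-bit: (51<<18) | (37<<12) | (55<<6) | 5
      = 0xCC0000 | 0x025000 | 0x000DC0 | 0x000005
      = 0xCE5DC5
Bytes: (v>>16)&0xFF=CE, (v>>8)&0xFF=5D, v&0xFF=C5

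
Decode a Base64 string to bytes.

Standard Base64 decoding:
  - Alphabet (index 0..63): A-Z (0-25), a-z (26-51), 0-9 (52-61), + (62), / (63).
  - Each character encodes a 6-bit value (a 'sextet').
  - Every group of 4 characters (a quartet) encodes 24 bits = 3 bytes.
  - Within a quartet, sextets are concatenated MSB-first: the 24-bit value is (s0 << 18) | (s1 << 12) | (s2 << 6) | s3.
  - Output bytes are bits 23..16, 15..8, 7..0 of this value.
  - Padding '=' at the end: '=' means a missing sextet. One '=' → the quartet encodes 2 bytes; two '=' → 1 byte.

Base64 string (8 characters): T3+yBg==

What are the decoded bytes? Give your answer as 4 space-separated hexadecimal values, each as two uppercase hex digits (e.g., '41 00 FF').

Answer: 4F 7F B2 06

Derivation:
After char 0 ('T'=19): chars_in_quartet=1 acc=0x13 bytes_emitted=0
After char 1 ('3'=55): chars_in_quartet=2 acc=0x4F7 bytes_emitted=0
After char 2 ('+'=62): chars_in_quartet=3 acc=0x13DFE bytes_emitted=0
After char 3 ('y'=50): chars_in_quartet=4 acc=0x4F7FB2 -> emit 4F 7F B2, reset; bytes_emitted=3
After char 4 ('B'=1): chars_in_quartet=1 acc=0x1 bytes_emitted=3
After char 5 ('g'=32): chars_in_quartet=2 acc=0x60 bytes_emitted=3
Padding '==': partial quartet acc=0x60 -> emit 06; bytes_emitted=4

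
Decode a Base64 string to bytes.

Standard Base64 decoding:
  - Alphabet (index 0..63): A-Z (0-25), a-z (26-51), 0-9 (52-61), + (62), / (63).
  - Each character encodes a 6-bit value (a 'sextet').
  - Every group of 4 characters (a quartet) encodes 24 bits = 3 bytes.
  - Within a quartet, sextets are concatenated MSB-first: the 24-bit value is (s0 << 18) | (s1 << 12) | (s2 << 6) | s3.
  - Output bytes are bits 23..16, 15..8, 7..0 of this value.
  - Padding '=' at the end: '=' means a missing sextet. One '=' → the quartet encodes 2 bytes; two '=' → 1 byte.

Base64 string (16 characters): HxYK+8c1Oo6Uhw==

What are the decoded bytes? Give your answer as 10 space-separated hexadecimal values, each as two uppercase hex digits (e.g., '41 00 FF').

After char 0 ('H'=7): chars_in_quartet=1 acc=0x7 bytes_emitted=0
After char 1 ('x'=49): chars_in_quartet=2 acc=0x1F1 bytes_emitted=0
After char 2 ('Y'=24): chars_in_quartet=3 acc=0x7C58 bytes_emitted=0
After char 3 ('K'=10): chars_in_quartet=4 acc=0x1F160A -> emit 1F 16 0A, reset; bytes_emitted=3
After char 4 ('+'=62): chars_in_quartet=1 acc=0x3E bytes_emitted=3
After char 5 ('8'=60): chars_in_quartet=2 acc=0xFBC bytes_emitted=3
After char 6 ('c'=28): chars_in_quartet=3 acc=0x3EF1C bytes_emitted=3
After char 7 ('1'=53): chars_in_quartet=4 acc=0xFBC735 -> emit FB C7 35, reset; bytes_emitted=6
After char 8 ('O'=14): chars_in_quartet=1 acc=0xE bytes_emitted=6
After char 9 ('o'=40): chars_in_quartet=2 acc=0x3A8 bytes_emitted=6
After char 10 ('6'=58): chars_in_quartet=3 acc=0xEA3A bytes_emitted=6
After char 11 ('U'=20): chars_in_quartet=4 acc=0x3A8E94 -> emit 3A 8E 94, reset; bytes_emitted=9
After char 12 ('h'=33): chars_in_quartet=1 acc=0x21 bytes_emitted=9
After char 13 ('w'=48): chars_in_quartet=2 acc=0x870 bytes_emitted=9
Padding '==': partial quartet acc=0x870 -> emit 87; bytes_emitted=10

Answer: 1F 16 0A FB C7 35 3A 8E 94 87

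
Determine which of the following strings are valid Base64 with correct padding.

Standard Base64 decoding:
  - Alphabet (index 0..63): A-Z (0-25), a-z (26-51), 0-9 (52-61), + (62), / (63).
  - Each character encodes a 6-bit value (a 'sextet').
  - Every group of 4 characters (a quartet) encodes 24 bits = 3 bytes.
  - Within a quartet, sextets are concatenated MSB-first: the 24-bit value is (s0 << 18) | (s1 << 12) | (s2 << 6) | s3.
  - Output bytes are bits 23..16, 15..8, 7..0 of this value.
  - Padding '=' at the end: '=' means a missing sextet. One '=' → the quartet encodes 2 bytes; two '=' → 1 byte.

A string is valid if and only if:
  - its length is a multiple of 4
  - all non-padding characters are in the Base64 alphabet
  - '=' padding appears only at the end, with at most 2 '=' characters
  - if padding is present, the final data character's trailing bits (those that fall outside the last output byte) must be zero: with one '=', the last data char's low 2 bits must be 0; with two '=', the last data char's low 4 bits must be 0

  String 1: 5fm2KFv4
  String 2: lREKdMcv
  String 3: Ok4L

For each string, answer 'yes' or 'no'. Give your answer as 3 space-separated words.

String 1: '5fm2KFv4' → valid
String 2: 'lREKdMcv' → valid
String 3: 'Ok4L' → valid

Answer: yes yes yes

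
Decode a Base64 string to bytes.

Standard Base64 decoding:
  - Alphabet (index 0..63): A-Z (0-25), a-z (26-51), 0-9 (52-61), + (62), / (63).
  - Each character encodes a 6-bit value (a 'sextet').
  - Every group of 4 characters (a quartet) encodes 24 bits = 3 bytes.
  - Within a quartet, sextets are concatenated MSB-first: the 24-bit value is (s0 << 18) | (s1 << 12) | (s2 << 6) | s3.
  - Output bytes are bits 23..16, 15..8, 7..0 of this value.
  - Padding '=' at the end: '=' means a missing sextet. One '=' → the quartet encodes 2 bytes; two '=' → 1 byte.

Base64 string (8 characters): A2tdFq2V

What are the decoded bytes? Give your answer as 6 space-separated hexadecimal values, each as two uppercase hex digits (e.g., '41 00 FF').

Answer: 03 6B 5D 16 AD 95

Derivation:
After char 0 ('A'=0): chars_in_quartet=1 acc=0x0 bytes_emitted=0
After char 1 ('2'=54): chars_in_quartet=2 acc=0x36 bytes_emitted=0
After char 2 ('t'=45): chars_in_quartet=3 acc=0xDAD bytes_emitted=0
After char 3 ('d'=29): chars_in_quartet=4 acc=0x36B5D -> emit 03 6B 5D, reset; bytes_emitted=3
After char 4 ('F'=5): chars_in_quartet=1 acc=0x5 bytes_emitted=3
After char 5 ('q'=42): chars_in_quartet=2 acc=0x16A bytes_emitted=3
After char 6 ('2'=54): chars_in_quartet=3 acc=0x5AB6 bytes_emitted=3
After char 7 ('V'=21): chars_in_quartet=4 acc=0x16AD95 -> emit 16 AD 95, reset; bytes_emitted=6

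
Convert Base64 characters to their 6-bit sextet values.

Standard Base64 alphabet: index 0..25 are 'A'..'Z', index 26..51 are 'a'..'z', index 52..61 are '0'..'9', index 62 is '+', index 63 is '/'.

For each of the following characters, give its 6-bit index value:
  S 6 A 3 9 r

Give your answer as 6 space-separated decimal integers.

Answer: 18 58 0 55 61 43

Derivation:
'S': A..Z range, ord('S') − ord('A') = 18
'6': 0..9 range, 52 + ord('6') − ord('0') = 58
'A': A..Z range, ord('A') − ord('A') = 0
'3': 0..9 range, 52 + ord('3') − ord('0') = 55
'9': 0..9 range, 52 + ord('9') − ord('0') = 61
'r': a..z range, 26 + ord('r') − ord('a') = 43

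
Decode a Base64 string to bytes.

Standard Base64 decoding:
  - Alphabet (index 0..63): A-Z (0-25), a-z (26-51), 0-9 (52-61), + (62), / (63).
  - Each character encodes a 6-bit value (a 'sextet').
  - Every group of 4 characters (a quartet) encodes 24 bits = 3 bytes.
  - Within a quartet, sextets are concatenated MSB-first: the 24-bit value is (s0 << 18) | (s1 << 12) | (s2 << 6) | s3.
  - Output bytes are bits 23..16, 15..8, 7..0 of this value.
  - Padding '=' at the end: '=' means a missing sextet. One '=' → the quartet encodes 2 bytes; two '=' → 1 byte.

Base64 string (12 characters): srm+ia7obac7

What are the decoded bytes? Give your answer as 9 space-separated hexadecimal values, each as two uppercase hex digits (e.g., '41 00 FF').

Answer: B2 B9 BE 89 AE E8 6D A7 3B

Derivation:
After char 0 ('s'=44): chars_in_quartet=1 acc=0x2C bytes_emitted=0
After char 1 ('r'=43): chars_in_quartet=2 acc=0xB2B bytes_emitted=0
After char 2 ('m'=38): chars_in_quartet=3 acc=0x2CAE6 bytes_emitted=0
After char 3 ('+'=62): chars_in_quartet=4 acc=0xB2B9BE -> emit B2 B9 BE, reset; bytes_emitted=3
After char 4 ('i'=34): chars_in_quartet=1 acc=0x22 bytes_emitted=3
After char 5 ('a'=26): chars_in_quartet=2 acc=0x89A bytes_emitted=3
After char 6 ('7'=59): chars_in_quartet=3 acc=0x226BB bytes_emitted=3
After char 7 ('o'=40): chars_in_quartet=4 acc=0x89AEE8 -> emit 89 AE E8, reset; bytes_emitted=6
After char 8 ('b'=27): chars_in_quartet=1 acc=0x1B bytes_emitted=6
After char 9 ('a'=26): chars_in_quartet=2 acc=0x6DA bytes_emitted=6
After char 10 ('c'=28): chars_in_quartet=3 acc=0x1B69C bytes_emitted=6
After char 11 ('7'=59): chars_in_quartet=4 acc=0x6DA73B -> emit 6D A7 3B, reset; bytes_emitted=9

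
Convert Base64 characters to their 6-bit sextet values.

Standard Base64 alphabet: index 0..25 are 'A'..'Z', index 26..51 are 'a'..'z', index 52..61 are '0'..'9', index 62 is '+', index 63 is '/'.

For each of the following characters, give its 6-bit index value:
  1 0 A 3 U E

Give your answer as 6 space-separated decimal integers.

Answer: 53 52 0 55 20 4

Derivation:
'1': 0..9 range, 52 + ord('1') − ord('0') = 53
'0': 0..9 range, 52 + ord('0') − ord('0') = 52
'A': A..Z range, ord('A') − ord('A') = 0
'3': 0..9 range, 52 + ord('3') − ord('0') = 55
'U': A..Z range, ord('U') − ord('A') = 20
'E': A..Z range, ord('E') − ord('A') = 4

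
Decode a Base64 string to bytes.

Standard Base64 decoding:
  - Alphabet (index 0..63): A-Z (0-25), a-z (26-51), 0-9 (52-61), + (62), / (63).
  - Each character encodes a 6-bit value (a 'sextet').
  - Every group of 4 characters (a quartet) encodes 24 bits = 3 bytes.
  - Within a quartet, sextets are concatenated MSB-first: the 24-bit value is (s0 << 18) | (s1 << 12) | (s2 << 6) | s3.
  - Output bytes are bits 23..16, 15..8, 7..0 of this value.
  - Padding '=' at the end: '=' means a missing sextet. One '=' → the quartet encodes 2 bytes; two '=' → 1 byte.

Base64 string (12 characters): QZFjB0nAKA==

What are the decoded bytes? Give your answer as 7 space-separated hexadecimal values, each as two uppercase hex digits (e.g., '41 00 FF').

After char 0 ('Q'=16): chars_in_quartet=1 acc=0x10 bytes_emitted=0
After char 1 ('Z'=25): chars_in_quartet=2 acc=0x419 bytes_emitted=0
After char 2 ('F'=5): chars_in_quartet=3 acc=0x10645 bytes_emitted=0
After char 3 ('j'=35): chars_in_quartet=4 acc=0x419163 -> emit 41 91 63, reset; bytes_emitted=3
After char 4 ('B'=1): chars_in_quartet=1 acc=0x1 bytes_emitted=3
After char 5 ('0'=52): chars_in_quartet=2 acc=0x74 bytes_emitted=3
After char 6 ('n'=39): chars_in_quartet=3 acc=0x1D27 bytes_emitted=3
After char 7 ('A'=0): chars_in_quartet=4 acc=0x749C0 -> emit 07 49 C0, reset; bytes_emitted=6
After char 8 ('K'=10): chars_in_quartet=1 acc=0xA bytes_emitted=6
After char 9 ('A'=0): chars_in_quartet=2 acc=0x280 bytes_emitted=6
Padding '==': partial quartet acc=0x280 -> emit 28; bytes_emitted=7

Answer: 41 91 63 07 49 C0 28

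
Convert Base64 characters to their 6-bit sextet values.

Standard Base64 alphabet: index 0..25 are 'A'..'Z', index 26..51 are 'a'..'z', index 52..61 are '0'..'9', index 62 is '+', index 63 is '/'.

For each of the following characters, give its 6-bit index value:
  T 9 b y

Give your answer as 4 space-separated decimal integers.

Answer: 19 61 27 50

Derivation:
'T': A..Z range, ord('T') − ord('A') = 19
'9': 0..9 range, 52 + ord('9') − ord('0') = 61
'b': a..z range, 26 + ord('b') − ord('a') = 27
'y': a..z range, 26 + ord('y') − ord('a') = 50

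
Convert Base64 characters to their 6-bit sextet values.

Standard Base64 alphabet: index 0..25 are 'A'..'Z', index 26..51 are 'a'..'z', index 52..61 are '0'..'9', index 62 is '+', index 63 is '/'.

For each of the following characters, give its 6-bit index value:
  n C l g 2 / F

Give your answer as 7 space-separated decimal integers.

'n': a..z range, 26 + ord('n') − ord('a') = 39
'C': A..Z range, ord('C') − ord('A') = 2
'l': a..z range, 26 + ord('l') − ord('a') = 37
'g': a..z range, 26 + ord('g') − ord('a') = 32
'2': 0..9 range, 52 + ord('2') − ord('0') = 54
'/': index 63
'F': A..Z range, ord('F') − ord('A') = 5

Answer: 39 2 37 32 54 63 5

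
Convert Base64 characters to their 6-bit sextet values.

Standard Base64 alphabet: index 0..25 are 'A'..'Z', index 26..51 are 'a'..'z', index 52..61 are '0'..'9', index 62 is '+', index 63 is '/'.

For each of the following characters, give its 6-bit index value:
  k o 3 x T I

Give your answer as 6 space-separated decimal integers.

'k': a..z range, 26 + ord('k') − ord('a') = 36
'o': a..z range, 26 + ord('o') − ord('a') = 40
'3': 0..9 range, 52 + ord('3') − ord('0') = 55
'x': a..z range, 26 + ord('x') − ord('a') = 49
'T': A..Z range, ord('T') − ord('A') = 19
'I': A..Z range, ord('I') − ord('A') = 8

Answer: 36 40 55 49 19 8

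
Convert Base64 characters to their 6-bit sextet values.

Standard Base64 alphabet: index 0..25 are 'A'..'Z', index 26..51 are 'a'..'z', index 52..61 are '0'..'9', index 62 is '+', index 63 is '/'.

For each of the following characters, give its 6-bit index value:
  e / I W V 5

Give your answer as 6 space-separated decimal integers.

Answer: 30 63 8 22 21 57

Derivation:
'e': a..z range, 26 + ord('e') − ord('a') = 30
'/': index 63
'I': A..Z range, ord('I') − ord('A') = 8
'W': A..Z range, ord('W') − ord('A') = 22
'V': A..Z range, ord('V') − ord('A') = 21
'5': 0..9 range, 52 + ord('5') − ord('0') = 57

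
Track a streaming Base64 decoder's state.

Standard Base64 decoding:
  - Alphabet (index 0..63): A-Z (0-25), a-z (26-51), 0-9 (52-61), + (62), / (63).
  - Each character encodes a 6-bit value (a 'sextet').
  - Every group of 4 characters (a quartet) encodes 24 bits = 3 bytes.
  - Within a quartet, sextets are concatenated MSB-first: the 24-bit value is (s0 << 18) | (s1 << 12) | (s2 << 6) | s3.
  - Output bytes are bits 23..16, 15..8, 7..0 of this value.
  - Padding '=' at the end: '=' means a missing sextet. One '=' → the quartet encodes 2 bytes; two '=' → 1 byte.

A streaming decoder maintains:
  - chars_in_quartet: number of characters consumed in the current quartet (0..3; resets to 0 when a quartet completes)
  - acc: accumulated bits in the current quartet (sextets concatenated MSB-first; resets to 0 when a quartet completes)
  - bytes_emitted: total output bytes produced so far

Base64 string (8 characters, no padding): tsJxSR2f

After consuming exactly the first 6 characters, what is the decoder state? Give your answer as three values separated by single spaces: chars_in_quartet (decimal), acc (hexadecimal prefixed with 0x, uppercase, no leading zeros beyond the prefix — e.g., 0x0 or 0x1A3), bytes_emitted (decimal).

Answer: 2 0x491 3

Derivation:
After char 0 ('t'=45): chars_in_quartet=1 acc=0x2D bytes_emitted=0
After char 1 ('s'=44): chars_in_quartet=2 acc=0xB6C bytes_emitted=0
After char 2 ('J'=9): chars_in_quartet=3 acc=0x2DB09 bytes_emitted=0
After char 3 ('x'=49): chars_in_quartet=4 acc=0xB6C271 -> emit B6 C2 71, reset; bytes_emitted=3
After char 4 ('S'=18): chars_in_quartet=1 acc=0x12 bytes_emitted=3
After char 5 ('R'=17): chars_in_quartet=2 acc=0x491 bytes_emitted=3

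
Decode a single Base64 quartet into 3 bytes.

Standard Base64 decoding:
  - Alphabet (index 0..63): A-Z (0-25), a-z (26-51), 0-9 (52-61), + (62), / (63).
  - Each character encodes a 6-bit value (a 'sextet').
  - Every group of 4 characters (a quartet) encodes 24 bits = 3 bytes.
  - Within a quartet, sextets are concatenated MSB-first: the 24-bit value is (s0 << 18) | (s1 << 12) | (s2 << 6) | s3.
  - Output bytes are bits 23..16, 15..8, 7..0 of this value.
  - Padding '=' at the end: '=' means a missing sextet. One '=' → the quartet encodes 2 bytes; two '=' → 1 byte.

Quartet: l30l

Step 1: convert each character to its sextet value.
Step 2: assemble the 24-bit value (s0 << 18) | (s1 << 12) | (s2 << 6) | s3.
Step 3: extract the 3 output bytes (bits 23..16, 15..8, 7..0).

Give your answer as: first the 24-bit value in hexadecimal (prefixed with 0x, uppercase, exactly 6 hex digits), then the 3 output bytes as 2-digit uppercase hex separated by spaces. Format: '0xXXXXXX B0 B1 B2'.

Answer: 0x977D25 97 7D 25

Derivation:
Sextets: l=37, 3=55, 0=52, l=37
24-bit: (37<<18) | (55<<12) | (52<<6) | 37
      = 0x940000 | 0x037000 | 0x000D00 | 0x000025
      = 0x977D25
Bytes: (v>>16)&0xFF=97, (v>>8)&0xFF=7D, v&0xFF=25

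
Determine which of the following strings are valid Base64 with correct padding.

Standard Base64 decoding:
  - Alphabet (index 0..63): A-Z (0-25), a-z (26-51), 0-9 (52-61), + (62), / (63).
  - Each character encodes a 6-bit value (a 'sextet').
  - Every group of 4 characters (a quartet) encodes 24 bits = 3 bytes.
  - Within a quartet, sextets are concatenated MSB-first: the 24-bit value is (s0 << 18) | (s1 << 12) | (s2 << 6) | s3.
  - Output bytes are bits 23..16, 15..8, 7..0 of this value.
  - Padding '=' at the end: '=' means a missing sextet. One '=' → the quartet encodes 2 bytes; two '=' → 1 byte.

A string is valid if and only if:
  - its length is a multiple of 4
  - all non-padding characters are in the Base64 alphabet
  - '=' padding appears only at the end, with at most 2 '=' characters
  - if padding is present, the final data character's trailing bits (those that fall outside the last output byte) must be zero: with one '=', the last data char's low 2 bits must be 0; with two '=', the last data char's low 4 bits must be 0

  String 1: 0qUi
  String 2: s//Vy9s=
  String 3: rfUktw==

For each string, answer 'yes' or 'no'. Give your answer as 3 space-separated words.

Answer: yes yes yes

Derivation:
String 1: '0qUi' → valid
String 2: 's//Vy9s=' → valid
String 3: 'rfUktw==' → valid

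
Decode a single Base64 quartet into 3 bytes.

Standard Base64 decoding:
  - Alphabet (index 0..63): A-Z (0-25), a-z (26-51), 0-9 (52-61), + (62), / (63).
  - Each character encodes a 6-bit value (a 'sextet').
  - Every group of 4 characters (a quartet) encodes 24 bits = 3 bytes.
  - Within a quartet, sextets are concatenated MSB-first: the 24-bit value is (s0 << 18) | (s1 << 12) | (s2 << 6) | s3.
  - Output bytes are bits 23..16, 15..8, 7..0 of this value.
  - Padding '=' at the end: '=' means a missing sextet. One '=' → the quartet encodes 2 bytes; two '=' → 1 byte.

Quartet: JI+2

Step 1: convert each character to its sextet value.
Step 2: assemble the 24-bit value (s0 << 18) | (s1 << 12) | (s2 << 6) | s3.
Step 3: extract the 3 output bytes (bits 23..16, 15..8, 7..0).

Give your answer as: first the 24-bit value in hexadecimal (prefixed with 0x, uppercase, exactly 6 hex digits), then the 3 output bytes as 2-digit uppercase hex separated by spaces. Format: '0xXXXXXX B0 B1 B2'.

Sextets: J=9, I=8, +=62, 2=54
24-bit: (9<<18) | (8<<12) | (62<<6) | 54
      = 0x240000 | 0x008000 | 0x000F80 | 0x000036
      = 0x248FB6
Bytes: (v>>16)&0xFF=24, (v>>8)&0xFF=8F, v&0xFF=B6

Answer: 0x248FB6 24 8F B6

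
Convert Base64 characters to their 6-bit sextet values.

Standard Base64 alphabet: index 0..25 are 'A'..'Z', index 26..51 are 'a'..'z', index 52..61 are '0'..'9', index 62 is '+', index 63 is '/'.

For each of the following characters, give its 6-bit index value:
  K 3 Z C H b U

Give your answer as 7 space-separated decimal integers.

'K': A..Z range, ord('K') − ord('A') = 10
'3': 0..9 range, 52 + ord('3') − ord('0') = 55
'Z': A..Z range, ord('Z') − ord('A') = 25
'C': A..Z range, ord('C') − ord('A') = 2
'H': A..Z range, ord('H') − ord('A') = 7
'b': a..z range, 26 + ord('b') − ord('a') = 27
'U': A..Z range, ord('U') − ord('A') = 20

Answer: 10 55 25 2 7 27 20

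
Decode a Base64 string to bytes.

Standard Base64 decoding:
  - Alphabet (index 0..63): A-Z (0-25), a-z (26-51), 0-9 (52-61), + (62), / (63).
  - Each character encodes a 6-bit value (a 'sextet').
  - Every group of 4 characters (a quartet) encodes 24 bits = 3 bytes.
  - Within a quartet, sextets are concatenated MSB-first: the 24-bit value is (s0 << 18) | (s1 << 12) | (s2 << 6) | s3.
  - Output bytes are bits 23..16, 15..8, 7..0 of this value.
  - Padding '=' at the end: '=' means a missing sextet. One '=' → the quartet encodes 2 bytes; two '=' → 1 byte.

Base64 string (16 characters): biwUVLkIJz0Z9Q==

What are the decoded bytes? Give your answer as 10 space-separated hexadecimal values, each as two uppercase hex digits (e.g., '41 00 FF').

After char 0 ('b'=27): chars_in_quartet=1 acc=0x1B bytes_emitted=0
After char 1 ('i'=34): chars_in_quartet=2 acc=0x6E2 bytes_emitted=0
After char 2 ('w'=48): chars_in_quartet=3 acc=0x1B8B0 bytes_emitted=0
After char 3 ('U'=20): chars_in_quartet=4 acc=0x6E2C14 -> emit 6E 2C 14, reset; bytes_emitted=3
After char 4 ('V'=21): chars_in_quartet=1 acc=0x15 bytes_emitted=3
After char 5 ('L'=11): chars_in_quartet=2 acc=0x54B bytes_emitted=3
After char 6 ('k'=36): chars_in_quartet=3 acc=0x152E4 bytes_emitted=3
After char 7 ('I'=8): chars_in_quartet=4 acc=0x54B908 -> emit 54 B9 08, reset; bytes_emitted=6
After char 8 ('J'=9): chars_in_quartet=1 acc=0x9 bytes_emitted=6
After char 9 ('z'=51): chars_in_quartet=2 acc=0x273 bytes_emitted=6
After char 10 ('0'=52): chars_in_quartet=3 acc=0x9CF4 bytes_emitted=6
After char 11 ('Z'=25): chars_in_quartet=4 acc=0x273D19 -> emit 27 3D 19, reset; bytes_emitted=9
After char 12 ('9'=61): chars_in_quartet=1 acc=0x3D bytes_emitted=9
After char 13 ('Q'=16): chars_in_quartet=2 acc=0xF50 bytes_emitted=9
Padding '==': partial quartet acc=0xF50 -> emit F5; bytes_emitted=10

Answer: 6E 2C 14 54 B9 08 27 3D 19 F5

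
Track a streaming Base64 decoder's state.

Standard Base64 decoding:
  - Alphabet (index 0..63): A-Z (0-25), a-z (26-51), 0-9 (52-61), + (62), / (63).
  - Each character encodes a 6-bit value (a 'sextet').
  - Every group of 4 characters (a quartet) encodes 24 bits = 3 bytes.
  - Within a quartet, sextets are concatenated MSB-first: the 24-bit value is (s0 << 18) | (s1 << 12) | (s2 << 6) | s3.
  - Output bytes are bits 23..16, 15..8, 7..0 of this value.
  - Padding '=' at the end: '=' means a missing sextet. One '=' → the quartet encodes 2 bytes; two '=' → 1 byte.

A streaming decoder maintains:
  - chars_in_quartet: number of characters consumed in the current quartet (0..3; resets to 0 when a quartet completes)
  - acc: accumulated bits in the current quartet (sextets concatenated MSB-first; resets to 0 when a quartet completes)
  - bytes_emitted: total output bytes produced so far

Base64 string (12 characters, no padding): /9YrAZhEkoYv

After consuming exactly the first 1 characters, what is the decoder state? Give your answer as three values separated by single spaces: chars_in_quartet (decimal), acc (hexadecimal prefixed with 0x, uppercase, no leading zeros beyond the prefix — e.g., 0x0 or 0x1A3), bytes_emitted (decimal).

After char 0 ('/'=63): chars_in_quartet=1 acc=0x3F bytes_emitted=0

Answer: 1 0x3F 0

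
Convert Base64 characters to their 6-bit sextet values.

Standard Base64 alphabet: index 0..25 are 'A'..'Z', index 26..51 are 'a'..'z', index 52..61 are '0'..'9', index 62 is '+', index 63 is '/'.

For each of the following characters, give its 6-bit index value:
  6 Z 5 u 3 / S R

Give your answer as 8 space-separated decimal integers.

'6': 0..9 range, 52 + ord('6') − ord('0') = 58
'Z': A..Z range, ord('Z') − ord('A') = 25
'5': 0..9 range, 52 + ord('5') − ord('0') = 57
'u': a..z range, 26 + ord('u') − ord('a') = 46
'3': 0..9 range, 52 + ord('3') − ord('0') = 55
'/': index 63
'S': A..Z range, ord('S') − ord('A') = 18
'R': A..Z range, ord('R') − ord('A') = 17

Answer: 58 25 57 46 55 63 18 17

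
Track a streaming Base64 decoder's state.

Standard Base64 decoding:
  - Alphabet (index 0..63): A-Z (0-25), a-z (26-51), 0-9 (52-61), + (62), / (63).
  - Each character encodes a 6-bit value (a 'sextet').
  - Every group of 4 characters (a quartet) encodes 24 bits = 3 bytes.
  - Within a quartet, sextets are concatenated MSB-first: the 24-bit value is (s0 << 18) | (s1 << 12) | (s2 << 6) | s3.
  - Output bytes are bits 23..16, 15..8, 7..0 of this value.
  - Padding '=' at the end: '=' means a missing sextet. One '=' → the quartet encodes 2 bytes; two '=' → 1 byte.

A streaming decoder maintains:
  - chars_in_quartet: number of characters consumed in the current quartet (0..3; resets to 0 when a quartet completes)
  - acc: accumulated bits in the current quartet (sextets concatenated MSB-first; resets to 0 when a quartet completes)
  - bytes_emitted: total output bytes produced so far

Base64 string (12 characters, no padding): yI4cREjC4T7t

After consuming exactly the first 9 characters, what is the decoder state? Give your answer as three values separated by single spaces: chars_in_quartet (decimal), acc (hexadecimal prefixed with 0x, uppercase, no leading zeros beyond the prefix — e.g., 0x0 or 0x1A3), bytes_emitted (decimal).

After char 0 ('y'=50): chars_in_quartet=1 acc=0x32 bytes_emitted=0
After char 1 ('I'=8): chars_in_quartet=2 acc=0xC88 bytes_emitted=0
After char 2 ('4'=56): chars_in_quartet=3 acc=0x32238 bytes_emitted=0
After char 3 ('c'=28): chars_in_quartet=4 acc=0xC88E1C -> emit C8 8E 1C, reset; bytes_emitted=3
After char 4 ('R'=17): chars_in_quartet=1 acc=0x11 bytes_emitted=3
After char 5 ('E'=4): chars_in_quartet=2 acc=0x444 bytes_emitted=3
After char 6 ('j'=35): chars_in_quartet=3 acc=0x11123 bytes_emitted=3
After char 7 ('C'=2): chars_in_quartet=4 acc=0x4448C2 -> emit 44 48 C2, reset; bytes_emitted=6
After char 8 ('4'=56): chars_in_quartet=1 acc=0x38 bytes_emitted=6

Answer: 1 0x38 6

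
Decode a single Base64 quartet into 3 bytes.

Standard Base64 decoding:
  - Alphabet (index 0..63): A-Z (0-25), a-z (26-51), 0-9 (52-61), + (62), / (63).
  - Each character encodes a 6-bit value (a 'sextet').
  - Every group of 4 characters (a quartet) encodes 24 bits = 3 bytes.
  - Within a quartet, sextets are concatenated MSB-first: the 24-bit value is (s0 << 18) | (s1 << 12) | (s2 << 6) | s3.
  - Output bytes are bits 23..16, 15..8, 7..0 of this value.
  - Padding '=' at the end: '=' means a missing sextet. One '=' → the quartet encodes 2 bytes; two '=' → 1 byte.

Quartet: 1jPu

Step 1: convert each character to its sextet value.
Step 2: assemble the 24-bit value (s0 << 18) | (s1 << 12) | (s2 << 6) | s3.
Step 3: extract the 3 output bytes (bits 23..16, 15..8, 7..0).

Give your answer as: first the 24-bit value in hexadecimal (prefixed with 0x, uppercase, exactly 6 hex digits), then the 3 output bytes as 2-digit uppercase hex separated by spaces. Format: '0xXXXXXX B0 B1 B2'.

Answer: 0xD633EE D6 33 EE

Derivation:
Sextets: 1=53, j=35, P=15, u=46
24-bit: (53<<18) | (35<<12) | (15<<6) | 46
      = 0xD40000 | 0x023000 | 0x0003C0 | 0x00002E
      = 0xD633EE
Bytes: (v>>16)&0xFF=D6, (v>>8)&0xFF=33, v&0xFF=EE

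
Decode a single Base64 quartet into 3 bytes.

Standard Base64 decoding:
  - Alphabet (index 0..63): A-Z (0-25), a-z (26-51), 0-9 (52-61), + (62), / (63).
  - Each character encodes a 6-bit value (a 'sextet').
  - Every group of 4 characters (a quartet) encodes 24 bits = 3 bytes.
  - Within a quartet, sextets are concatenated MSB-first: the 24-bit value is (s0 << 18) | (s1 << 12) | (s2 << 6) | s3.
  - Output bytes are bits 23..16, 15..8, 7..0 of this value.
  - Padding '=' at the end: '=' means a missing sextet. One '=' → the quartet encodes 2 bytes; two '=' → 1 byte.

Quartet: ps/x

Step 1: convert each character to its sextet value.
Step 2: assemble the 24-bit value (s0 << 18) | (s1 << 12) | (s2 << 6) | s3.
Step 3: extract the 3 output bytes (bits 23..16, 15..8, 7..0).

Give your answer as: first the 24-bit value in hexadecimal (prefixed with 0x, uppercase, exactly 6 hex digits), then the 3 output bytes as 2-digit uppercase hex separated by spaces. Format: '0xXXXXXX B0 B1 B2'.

Answer: 0xA6CFF1 A6 CF F1

Derivation:
Sextets: p=41, s=44, /=63, x=49
24-bit: (41<<18) | (44<<12) | (63<<6) | 49
      = 0xA40000 | 0x02C000 | 0x000FC0 | 0x000031
      = 0xA6CFF1
Bytes: (v>>16)&0xFF=A6, (v>>8)&0xFF=CF, v&0xFF=F1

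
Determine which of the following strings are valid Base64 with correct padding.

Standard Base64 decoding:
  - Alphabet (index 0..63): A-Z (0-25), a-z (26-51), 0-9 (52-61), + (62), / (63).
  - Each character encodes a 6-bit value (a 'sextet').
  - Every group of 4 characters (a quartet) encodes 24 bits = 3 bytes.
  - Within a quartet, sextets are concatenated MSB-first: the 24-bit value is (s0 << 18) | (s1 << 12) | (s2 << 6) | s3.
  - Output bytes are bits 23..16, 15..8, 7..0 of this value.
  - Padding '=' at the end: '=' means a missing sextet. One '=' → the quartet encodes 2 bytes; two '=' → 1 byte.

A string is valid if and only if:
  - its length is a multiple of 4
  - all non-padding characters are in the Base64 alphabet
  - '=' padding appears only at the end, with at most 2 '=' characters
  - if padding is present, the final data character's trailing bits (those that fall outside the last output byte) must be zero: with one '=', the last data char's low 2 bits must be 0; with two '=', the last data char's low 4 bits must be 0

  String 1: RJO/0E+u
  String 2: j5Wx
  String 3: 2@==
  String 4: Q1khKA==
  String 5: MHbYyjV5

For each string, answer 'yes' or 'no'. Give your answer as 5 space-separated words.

String 1: 'RJO/0E+u' → valid
String 2: 'j5Wx' → valid
String 3: '2@==' → invalid (bad char(s): ['@'])
String 4: 'Q1khKA==' → valid
String 5: 'MHbYyjV5' → valid

Answer: yes yes no yes yes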